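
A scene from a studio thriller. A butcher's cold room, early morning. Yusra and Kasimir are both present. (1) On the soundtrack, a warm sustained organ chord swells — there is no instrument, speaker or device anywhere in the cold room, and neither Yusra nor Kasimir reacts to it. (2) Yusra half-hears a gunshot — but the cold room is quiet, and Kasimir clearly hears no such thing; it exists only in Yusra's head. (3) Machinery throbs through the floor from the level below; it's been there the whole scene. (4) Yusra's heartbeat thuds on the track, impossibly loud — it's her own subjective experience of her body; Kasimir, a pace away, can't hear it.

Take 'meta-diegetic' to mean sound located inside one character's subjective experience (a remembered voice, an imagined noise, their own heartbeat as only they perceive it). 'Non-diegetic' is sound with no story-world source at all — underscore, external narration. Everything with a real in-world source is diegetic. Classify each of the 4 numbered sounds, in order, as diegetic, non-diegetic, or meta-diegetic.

non-diegetic, meta-diegetic, diegetic, meta-diegetic

(1) nothing in the cold room produces it and the characters don't hear it — pure soundtrack → non-diegetic.
Sound (2): Yusra alone 'hears' it — an imagined sound, not present in the space, so meta-diegetic.
(3) is diegetic: it's the actual ambient sound of the location.
(4) it's Yusra's internal bodily sensation rendered as sound; only Yusra 'hears' it → meta-diegetic.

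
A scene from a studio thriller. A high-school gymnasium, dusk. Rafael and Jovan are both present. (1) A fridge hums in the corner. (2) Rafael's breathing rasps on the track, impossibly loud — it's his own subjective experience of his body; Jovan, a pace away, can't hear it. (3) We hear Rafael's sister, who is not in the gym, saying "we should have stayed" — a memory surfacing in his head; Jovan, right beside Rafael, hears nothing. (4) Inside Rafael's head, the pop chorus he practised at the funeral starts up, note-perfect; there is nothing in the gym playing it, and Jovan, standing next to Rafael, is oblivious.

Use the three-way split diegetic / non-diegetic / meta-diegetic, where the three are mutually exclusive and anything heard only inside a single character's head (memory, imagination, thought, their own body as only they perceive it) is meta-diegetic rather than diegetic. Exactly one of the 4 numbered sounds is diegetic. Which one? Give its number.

Sound (1): ambient/room sound belonging to the story's physical space, so diegetic.
Sound (2): point-of-audition from inside Rafael's body; not a sound in the room, so meta-diegetic.
(3) is meta-diegetic: it's Rafael's recollection rendered as sound; the other character can't hear it.
Sound (4): the music is a memory playing inside Rafael's mind alone; no real-world source, Jovan can't hear it, so meta-diegetic.
Only (1) is diegetic.

1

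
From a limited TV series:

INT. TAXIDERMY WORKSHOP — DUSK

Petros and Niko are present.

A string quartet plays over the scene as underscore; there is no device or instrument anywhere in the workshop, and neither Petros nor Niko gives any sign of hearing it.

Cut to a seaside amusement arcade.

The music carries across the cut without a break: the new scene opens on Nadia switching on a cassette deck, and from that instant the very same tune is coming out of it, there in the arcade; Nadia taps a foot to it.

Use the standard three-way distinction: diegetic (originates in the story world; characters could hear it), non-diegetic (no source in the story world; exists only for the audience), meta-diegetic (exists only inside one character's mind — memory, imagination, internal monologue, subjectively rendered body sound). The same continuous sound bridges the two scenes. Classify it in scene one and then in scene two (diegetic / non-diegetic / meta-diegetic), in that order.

non-diegetic, diegetic

Scene one: there's no in-world source anywhere and no character hears it — underscore for the audience only → non-diegetic.
Scene two: once Nadia turns on a cassette deck, the music has a real source in the story world and Nadia reacts to it → diegetic.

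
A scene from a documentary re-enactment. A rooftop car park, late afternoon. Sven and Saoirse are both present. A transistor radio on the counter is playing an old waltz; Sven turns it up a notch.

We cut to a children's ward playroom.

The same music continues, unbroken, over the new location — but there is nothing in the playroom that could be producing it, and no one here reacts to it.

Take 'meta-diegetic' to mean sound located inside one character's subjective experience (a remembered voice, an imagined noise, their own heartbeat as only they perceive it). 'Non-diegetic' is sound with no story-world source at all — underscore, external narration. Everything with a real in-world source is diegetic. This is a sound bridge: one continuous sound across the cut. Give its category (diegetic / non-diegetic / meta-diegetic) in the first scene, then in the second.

diegetic, non-diegetic

Scene one: a transistor radio is an on-screen source and Sven reacts to it → diegetic.
Scene two: there is no source in the playroom and no one hears it — it's now underscore → non-diegetic.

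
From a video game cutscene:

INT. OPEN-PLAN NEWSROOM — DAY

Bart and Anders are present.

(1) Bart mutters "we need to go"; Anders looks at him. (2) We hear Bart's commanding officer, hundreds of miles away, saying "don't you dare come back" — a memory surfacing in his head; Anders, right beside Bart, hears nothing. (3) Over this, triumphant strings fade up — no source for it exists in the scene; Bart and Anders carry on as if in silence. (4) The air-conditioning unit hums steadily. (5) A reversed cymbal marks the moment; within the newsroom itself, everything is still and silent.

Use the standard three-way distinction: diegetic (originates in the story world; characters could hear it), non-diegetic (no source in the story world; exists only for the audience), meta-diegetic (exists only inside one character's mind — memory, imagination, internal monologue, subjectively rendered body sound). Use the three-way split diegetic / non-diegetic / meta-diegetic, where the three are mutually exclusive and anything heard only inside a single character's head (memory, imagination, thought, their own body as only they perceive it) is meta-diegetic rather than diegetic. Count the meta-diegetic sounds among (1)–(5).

1

Sound (1): spoken by a character present in the story world, so diegetic.
(2) is meta-diegetic: it's Bart's recollection rendered as sound; the other character can't hear it.
Sound (3): score with no on-screen or off-screen source; it exists for the audience alone, so non-diegetic.
(4) it's the actual ambient sound of the location → diegetic.
(5) is non-diegetic: it's a sound-design accent with no in-world source; no one in the scene can hear it.
Meta-diegetic: (2) — that's 1.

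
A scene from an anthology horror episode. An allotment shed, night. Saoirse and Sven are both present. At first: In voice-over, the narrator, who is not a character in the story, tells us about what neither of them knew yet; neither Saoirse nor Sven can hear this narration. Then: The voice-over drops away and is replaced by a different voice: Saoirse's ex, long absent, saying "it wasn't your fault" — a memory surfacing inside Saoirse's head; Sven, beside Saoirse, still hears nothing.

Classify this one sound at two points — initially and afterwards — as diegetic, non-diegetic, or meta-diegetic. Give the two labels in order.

Initially: the external narrator addresses only the audience — outside the story world → non-diegetic.
Afterwards: the replacement voice is a memory inside Saoirse's mind specifically → meta-diegetic.

non-diegetic, meta-diegetic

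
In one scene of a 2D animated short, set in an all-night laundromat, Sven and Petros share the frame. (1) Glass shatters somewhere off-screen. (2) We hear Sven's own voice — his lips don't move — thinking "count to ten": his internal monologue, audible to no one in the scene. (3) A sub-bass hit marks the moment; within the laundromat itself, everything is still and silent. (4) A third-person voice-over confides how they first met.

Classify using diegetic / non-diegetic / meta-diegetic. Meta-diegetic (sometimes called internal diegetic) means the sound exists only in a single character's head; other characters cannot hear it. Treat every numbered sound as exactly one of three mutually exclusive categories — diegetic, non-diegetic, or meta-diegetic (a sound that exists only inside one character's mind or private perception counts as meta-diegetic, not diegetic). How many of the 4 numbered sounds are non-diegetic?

2

(1) the sound comes from glass physically present in the location → diegetic.
(2) internal monologue — inside Sven's mind, not spoken into the scene → meta-diegetic.
(3) is non-diegetic: nothing in the scene produces it; it's an accent added for the audience.
(4) is non-diegetic: commentary laid over the scene from outside the fiction.
Non-diegetic: (3), (4) — that's 2.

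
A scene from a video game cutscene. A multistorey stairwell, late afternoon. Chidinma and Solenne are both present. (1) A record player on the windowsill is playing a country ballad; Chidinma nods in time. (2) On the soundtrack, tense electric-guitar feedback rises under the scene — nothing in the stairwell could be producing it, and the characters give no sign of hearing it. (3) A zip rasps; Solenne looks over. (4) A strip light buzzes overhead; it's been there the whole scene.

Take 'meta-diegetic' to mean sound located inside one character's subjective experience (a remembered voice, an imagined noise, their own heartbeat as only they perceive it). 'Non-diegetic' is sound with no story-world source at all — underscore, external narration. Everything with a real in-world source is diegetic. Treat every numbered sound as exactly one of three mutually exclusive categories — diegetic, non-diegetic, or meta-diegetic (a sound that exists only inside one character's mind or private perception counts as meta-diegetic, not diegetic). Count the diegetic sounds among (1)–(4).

3

(1) a record player is a physical source in the scene and Chidinma reacts to it → diegetic.
(2) score with no on-screen or off-screen source; it exists for the audience alone → non-diegetic.
Sound (3): an in-world source (a zip); characters could hear it, so diegetic.
(4) it's the actual ambient sound of the location → diegetic.
Diegetic: (1), (3), (4) — that's 3.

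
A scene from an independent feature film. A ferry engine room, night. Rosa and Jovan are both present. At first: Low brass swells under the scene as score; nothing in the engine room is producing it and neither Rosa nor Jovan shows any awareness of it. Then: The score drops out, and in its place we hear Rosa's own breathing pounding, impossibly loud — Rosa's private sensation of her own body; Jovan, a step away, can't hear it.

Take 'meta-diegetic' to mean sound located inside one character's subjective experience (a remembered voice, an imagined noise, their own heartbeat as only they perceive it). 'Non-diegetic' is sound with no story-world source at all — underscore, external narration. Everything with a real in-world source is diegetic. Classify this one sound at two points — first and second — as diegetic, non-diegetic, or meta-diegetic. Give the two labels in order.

First: underscore with no in-world source, inaudible to the characters → non-diegetic.
Second: the body sound is Rosa's subjective perception alone — Jovan can't hear it → meta-diegetic.

non-diegetic, meta-diegetic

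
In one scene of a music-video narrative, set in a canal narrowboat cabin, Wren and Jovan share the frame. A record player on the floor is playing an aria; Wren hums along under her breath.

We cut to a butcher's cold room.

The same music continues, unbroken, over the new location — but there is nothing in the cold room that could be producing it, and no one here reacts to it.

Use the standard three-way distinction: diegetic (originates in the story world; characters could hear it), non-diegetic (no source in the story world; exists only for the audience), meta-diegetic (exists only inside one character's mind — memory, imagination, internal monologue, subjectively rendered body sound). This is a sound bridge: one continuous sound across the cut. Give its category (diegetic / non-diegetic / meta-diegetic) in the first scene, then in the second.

diegetic, non-diegetic

Scene one: a record player is an on-screen source and Wren reacts to it → diegetic.
Scene two: there is no source in the cold room and no one hears it — it's now underscore → non-diegetic.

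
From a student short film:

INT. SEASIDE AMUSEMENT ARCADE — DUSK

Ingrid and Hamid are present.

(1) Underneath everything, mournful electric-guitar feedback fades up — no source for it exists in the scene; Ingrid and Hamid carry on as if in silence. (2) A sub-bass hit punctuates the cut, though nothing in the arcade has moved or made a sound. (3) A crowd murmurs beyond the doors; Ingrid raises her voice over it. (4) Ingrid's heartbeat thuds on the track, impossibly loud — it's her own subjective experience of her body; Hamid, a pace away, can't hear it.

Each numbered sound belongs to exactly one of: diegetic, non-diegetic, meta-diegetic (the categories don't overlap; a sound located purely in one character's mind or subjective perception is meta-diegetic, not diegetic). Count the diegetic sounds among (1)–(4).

1

(1) score with no on-screen or off-screen source; it exists for the audience alone → non-diegetic.
Sound (2): it's a sound-design accent with no in-world source; no one in the scene can hear it, so non-diegetic.
Sound (3): ambient/room sound belonging to the story's physical space, so diegetic.
(4) a subjective body sound — Ingrid's private perception, inaudible to Hamid → meta-diegetic.
So 1 of the 4 is diegetic: (3).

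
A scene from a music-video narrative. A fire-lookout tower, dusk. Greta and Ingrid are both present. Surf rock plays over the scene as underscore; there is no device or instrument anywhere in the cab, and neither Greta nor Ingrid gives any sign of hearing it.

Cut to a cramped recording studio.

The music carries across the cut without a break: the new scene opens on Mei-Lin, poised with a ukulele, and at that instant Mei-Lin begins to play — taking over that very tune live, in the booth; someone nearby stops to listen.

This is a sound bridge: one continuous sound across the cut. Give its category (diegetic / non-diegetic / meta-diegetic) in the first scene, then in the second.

non-diegetic, diegetic

Scene one: there's no in-world source anywhere and no character hears it — underscore for the audience only → non-diegetic.
Scene two: from the moment Mei-Lin starts playing, the tune is being performed on a ukulele inside the story world and another character hears it → diegetic.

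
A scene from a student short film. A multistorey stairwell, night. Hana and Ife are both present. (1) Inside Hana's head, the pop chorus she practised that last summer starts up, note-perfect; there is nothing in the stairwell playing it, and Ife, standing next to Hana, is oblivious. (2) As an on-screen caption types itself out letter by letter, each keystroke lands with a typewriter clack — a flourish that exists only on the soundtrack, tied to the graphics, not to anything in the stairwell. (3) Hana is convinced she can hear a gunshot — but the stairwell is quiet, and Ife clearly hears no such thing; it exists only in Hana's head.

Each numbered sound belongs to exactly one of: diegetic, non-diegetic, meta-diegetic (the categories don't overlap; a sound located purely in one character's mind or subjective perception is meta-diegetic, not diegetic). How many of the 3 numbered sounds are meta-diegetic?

Sound (1): remembered music, private to Hana — Ife is oblivious because it isn't in the room, so meta-diegetic.
Sound (2): it accompanies on-screen graphics, not anything inside the story world, so non-diegetic.
(3) is meta-diegetic: Hana alone 'hears' it — an imagined sound, not present in the space.
Meta-diegetic: (1), (3) — that's 2.

2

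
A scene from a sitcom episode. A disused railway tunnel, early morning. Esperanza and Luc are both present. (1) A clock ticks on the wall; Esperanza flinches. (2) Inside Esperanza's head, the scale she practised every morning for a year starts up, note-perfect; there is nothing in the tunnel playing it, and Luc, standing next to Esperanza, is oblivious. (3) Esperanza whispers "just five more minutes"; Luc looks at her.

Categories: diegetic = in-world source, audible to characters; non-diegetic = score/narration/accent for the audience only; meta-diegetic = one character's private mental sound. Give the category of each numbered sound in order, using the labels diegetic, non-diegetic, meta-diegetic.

Sound (1): a clock is a real object/event in the scene's world, so diegetic.
(2) is meta-diegetic: remembered music, private to Esperanza — Luc is oblivious because it isn't in the room.
Sound (3): spoken by a character present in the story world, so diegetic.

diegetic, meta-diegetic, diegetic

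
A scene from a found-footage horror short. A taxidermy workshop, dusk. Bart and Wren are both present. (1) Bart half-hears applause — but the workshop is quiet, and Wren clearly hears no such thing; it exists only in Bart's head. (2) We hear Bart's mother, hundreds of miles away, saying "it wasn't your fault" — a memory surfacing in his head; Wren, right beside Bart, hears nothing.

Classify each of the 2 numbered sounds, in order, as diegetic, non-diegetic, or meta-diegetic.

meta-diegetic, meta-diegetic

Sound (1): Bart alone 'hears' it — an imagined sound, not present in the space, so meta-diegetic.
(2) is meta-diegetic: the voice is a memory playing only inside Bart's mind; Wren can't hear it.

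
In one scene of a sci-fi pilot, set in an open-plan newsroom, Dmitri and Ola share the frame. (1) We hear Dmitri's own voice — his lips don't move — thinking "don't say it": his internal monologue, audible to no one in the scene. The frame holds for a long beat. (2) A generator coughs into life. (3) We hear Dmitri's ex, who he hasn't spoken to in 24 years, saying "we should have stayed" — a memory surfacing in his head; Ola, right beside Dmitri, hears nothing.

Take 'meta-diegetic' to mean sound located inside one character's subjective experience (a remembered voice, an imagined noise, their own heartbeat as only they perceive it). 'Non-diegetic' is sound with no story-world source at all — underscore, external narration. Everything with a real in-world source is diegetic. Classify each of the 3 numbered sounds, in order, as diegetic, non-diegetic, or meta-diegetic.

meta-diegetic, diegetic, meta-diegetic

Sound (1): Dmitri's thought-voice: a private mental sound no other character can hear, so meta-diegetic.
(2) the sound comes from a generator physically present in the location → diegetic.
Sound (3): the voice is a memory playing only inside Dmitri's mind; Ola can't hear it, so meta-diegetic.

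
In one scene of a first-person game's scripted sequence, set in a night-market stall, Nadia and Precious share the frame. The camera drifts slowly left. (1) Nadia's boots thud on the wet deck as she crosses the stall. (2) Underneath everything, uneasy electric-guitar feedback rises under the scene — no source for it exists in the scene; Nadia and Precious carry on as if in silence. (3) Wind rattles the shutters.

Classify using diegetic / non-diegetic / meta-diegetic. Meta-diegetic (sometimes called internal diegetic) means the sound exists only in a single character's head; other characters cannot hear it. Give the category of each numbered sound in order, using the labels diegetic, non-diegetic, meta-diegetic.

diegetic, non-diegetic, diegetic

Sound (1): Nadia's footsteps are produced in the story world, so diegetic.
(2) score with no on-screen or off-screen source; it exists for the audience alone → non-diegetic.
(3) ambient/room sound belonging to the story's physical space → diegetic.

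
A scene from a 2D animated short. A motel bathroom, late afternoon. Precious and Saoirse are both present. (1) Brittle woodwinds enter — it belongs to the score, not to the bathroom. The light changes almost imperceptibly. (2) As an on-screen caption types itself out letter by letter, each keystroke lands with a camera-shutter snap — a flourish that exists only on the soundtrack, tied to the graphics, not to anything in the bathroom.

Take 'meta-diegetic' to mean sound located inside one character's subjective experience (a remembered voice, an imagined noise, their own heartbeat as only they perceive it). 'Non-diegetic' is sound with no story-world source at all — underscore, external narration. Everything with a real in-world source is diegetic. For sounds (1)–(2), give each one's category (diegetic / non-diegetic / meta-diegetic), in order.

(1) nothing in the bathroom produces it and the characters don't hear it — pure soundtrack → non-diegetic.
(2) is non-diegetic: the caption isn't part of the story world, so neither is the sound tied to it.

non-diegetic, non-diegetic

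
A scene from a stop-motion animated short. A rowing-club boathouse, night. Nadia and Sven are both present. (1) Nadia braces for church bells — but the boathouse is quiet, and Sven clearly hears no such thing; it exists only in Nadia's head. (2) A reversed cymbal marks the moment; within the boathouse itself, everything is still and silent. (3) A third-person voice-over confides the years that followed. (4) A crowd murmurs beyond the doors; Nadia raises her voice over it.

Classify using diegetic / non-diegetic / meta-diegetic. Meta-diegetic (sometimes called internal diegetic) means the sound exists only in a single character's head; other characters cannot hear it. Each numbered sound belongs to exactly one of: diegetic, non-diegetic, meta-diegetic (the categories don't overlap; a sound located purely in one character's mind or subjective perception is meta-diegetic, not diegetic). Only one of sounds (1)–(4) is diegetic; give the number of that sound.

4

(1) Nadia alone 'hears' it — an imagined sound, not present in the space → meta-diegetic.
(2) is non-diegetic: it's a sound-design accent with no in-world source; no one in the scene can hear it.
(3) is non-diegetic: external voice-over — not a character, not heard by anyone in the scene.
Sound (4): a crowd is part of the location's real environment, so diegetic.
Only (4) is diegetic.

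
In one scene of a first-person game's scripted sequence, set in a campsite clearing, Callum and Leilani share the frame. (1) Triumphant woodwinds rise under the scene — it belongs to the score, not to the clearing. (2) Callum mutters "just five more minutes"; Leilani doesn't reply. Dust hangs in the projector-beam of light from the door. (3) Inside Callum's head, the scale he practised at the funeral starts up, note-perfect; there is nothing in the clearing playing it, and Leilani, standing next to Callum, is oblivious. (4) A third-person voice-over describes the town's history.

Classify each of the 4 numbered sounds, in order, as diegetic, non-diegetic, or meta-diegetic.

(1) it has no source in the story world and no character can hear it — it's underscore → non-diegetic.
(2) spoken by a character present in the story world → diegetic.
(3) it lives in Callum's subjectivity, not in the clearing → meta-diegetic.
(4) is non-diegetic: commentary laid over the scene from outside the fiction.

non-diegetic, diegetic, meta-diegetic, non-diegetic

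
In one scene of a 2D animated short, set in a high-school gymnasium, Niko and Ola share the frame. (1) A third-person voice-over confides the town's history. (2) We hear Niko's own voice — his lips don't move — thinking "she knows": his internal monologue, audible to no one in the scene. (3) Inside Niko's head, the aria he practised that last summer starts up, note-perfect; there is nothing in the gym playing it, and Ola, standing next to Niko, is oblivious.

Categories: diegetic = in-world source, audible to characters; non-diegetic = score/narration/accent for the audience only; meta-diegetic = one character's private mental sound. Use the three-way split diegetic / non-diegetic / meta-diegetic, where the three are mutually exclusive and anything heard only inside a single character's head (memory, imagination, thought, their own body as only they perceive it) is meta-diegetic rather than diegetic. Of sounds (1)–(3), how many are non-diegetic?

(1) is non-diegetic: the narrator exists outside the story world, addressing only the audience.
Sound (2): it's Niko's unspoken thought, heard only by the audience via his subjectivity, so meta-diegetic.
(3) is meta-diegetic: remembered music, private to Niko — Ola is oblivious because it isn't in the room.
Non-diegetic: (1) — that's 1.

1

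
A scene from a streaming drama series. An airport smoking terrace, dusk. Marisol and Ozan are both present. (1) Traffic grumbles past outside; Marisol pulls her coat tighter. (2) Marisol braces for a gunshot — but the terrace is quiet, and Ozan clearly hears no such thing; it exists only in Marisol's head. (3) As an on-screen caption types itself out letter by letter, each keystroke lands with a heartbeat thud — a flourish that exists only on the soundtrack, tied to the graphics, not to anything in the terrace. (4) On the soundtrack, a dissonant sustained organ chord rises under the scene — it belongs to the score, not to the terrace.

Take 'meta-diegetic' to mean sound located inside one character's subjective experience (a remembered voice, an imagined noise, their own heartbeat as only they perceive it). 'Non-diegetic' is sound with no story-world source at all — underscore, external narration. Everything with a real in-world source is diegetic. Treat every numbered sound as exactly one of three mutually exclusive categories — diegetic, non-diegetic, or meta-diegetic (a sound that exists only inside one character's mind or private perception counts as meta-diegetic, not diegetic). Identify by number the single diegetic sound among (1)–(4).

1

Sound (1): ambient/room sound belonging to the story's physical space, so diegetic.
(2) Marisol alone 'hears' it — an imagined sound, not present in the space → meta-diegetic.
(3) it accompanies on-screen graphics, not anything inside the story world → non-diegetic.
(4) is non-diegetic: nothing in the terrace produces it and the characters don't hear it — pure soundtrack.
Only (1) is diegetic.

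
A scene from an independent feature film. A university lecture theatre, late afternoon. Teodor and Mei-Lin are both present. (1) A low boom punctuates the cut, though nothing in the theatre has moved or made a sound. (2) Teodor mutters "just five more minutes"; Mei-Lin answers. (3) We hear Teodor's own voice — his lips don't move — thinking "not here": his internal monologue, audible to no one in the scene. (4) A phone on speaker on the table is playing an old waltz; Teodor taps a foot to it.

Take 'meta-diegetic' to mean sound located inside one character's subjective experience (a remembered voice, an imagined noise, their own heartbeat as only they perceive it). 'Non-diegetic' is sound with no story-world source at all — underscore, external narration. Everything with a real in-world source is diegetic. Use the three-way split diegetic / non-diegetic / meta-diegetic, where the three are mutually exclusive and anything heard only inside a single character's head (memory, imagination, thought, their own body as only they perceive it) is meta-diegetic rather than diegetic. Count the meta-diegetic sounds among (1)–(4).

(1) is non-diegetic: it's a sound-design accent with no in-world source; no one in the scene can hear it.
Sound (2): spoken by a character present in the story world, so diegetic.
(3) is meta-diegetic: internal monologue — inside Teodor's mind, not spoken into the scene.
(4) a phone on speaker is a physical source in the scene and Teodor reacts to it → diegetic.
Meta-diegetic: (3) — that's 1.

1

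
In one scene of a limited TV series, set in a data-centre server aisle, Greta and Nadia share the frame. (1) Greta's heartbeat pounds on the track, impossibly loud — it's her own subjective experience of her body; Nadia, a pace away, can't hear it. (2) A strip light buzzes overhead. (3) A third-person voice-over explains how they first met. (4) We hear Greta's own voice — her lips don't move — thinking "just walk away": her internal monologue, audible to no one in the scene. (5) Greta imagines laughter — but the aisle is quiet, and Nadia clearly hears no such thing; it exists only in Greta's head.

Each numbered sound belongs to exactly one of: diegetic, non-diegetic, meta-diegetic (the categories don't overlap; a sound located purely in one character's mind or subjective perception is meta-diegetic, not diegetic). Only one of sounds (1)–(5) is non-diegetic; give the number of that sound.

3

Sound (1): point-of-audition from inside Greta's body; not a sound in the room, so meta-diegetic.
Sound (2): ambient/room sound belonging to the story's physical space, so diegetic.
(3) commentary laid over the scene from outside the fiction → non-diegetic.
(4) Greta's thought-voice: a private mental sound no other character can hear → meta-diegetic.
(5) is meta-diegetic: the sound is imagined by Greta; nothing in the story world is producing it and Nadia can't hear it.
Only (3) is non-diegetic.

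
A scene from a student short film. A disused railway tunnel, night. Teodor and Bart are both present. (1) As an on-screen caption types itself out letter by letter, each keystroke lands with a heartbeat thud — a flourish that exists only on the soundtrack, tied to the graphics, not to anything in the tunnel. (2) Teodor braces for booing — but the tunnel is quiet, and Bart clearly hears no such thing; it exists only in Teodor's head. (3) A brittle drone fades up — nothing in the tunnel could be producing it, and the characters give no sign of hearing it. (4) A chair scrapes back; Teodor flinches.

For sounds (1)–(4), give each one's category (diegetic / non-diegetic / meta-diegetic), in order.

Sound (1): it accompanies on-screen graphics, not anything inside the story world, so non-diegetic.
(2) is meta-diegetic: Teodor alone 'hears' it — an imagined sound, not present in the space.
Sound (3): score with no on-screen or off-screen source; it exists for the audience alone, so non-diegetic.
(4) is diegetic: a chair is a real object/event in the scene's world.

non-diegetic, meta-diegetic, non-diegetic, diegetic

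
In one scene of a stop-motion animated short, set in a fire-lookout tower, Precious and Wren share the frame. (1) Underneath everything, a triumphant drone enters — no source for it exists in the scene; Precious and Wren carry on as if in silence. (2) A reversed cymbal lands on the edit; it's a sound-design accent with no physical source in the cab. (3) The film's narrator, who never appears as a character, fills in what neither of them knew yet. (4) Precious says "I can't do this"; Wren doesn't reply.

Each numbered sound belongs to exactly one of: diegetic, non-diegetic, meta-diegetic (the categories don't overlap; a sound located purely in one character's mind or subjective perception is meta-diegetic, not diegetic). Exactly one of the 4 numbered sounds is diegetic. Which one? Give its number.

(1) score with no on-screen or off-screen source; it exists for the audience alone → non-diegetic.
Sound (2): an editorial stinger — it belongs to the cut, not the story world, so non-diegetic.
Sound (3): the narrator exists outside the story world, addressing only the audience, so non-diegetic.
(4) on-screen dialogue — Precious speaks and Wren is there to hear → diegetic.
Only (4) is diegetic.

4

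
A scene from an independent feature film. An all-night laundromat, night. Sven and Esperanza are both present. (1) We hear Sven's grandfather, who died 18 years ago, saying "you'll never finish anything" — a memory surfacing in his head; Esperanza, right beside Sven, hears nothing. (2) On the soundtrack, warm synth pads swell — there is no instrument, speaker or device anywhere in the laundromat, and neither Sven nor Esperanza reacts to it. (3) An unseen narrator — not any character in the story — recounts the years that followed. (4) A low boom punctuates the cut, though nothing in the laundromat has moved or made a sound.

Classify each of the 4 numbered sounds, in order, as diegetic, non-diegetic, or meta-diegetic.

(1) is meta-diegetic: it's Sven's recollection rendered as sound; the other character can't hear it.
(2) is non-diegetic: nothing in the laundromat produces it and the characters don't hear it — pure soundtrack.
(3) is non-diegetic: commentary laid over the scene from outside the fiction.
(4) an editorial stinger — it belongs to the cut, not the story world → non-diegetic.

meta-diegetic, non-diegetic, non-diegetic, non-diegetic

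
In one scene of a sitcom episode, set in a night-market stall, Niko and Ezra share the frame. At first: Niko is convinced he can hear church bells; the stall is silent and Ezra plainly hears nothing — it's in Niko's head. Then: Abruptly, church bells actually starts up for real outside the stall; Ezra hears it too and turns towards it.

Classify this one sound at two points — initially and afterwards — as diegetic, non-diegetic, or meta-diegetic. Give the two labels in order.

Initially: only Niko 'hears' it — imagined, in his mind → meta-diegetic.
Afterwards: now there's a real external source and Ezra hears it too — in the story world → diegetic.

meta-diegetic, diegetic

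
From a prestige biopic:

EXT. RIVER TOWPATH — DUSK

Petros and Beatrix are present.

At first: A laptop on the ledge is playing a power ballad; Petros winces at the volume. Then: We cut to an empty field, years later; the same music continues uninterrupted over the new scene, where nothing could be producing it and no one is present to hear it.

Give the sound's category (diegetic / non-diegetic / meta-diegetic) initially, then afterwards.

Initially: a laptop is a real in-scene source and Petros reacts to it → diegetic.
Afterwards: there is no longer any in-world source and no one can hear it — it has become underscore → non-diegetic.

diegetic, non-diegetic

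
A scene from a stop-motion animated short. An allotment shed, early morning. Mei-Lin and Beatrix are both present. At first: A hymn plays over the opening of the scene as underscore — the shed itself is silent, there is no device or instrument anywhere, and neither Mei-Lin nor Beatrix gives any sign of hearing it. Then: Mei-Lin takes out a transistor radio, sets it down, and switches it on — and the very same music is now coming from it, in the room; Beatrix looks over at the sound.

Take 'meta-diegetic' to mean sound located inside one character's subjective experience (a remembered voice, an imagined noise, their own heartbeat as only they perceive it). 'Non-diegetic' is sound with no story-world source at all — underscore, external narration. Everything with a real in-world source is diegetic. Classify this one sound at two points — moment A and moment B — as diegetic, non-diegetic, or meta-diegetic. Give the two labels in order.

Moment A: no in-world source exists and no character can hear it — underscore → non-diegetic.
Moment B: a transistor radio is now a real source in the story world and the characters hear it → diegetic.

non-diegetic, diegetic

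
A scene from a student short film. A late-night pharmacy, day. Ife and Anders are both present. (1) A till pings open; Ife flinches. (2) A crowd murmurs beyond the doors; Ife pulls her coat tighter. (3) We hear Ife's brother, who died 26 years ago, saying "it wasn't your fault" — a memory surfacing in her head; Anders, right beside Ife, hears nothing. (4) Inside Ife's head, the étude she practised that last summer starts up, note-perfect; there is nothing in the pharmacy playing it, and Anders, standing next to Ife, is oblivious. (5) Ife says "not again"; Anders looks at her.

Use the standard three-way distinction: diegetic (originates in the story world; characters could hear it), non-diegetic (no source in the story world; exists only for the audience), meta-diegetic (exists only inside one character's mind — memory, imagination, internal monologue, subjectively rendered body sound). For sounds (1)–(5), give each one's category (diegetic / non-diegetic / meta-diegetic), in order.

diegetic, diegetic, meta-diegetic, meta-diegetic, diegetic

Sound (1): the sound comes from a till physically present in the location, so diegetic.
(2) is diegetic: ambient/room sound belonging to the story's physical space.
Sound (3): a remembered line, private to Ife — not present in the room, not audible to Anders, so meta-diegetic.
Sound (4): it lives in Ife's subjectivity, not in the pharmacy, so meta-diegetic.
Sound (5): Ife is a character speaking aloud in the scene, so diegetic.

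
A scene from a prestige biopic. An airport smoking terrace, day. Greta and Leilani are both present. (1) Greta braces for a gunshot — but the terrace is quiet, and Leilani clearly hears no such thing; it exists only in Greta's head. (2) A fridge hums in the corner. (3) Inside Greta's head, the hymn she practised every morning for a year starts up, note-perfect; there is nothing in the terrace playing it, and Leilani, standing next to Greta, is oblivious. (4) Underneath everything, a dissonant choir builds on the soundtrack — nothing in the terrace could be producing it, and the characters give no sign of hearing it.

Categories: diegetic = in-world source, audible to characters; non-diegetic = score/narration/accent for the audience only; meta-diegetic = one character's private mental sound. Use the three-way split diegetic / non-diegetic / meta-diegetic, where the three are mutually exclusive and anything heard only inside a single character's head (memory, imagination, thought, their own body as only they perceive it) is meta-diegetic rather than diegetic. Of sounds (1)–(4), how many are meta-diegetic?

(1) the sound is imagined by Greta; nothing in the story world is producing it and Leilani can't hear it → meta-diegetic.
(2) is diegetic: ambient/room sound belonging to the story's physical space.
(3) is meta-diegetic: remembered music, private to Greta — Leilani is oblivious because it isn't in the room.
(4) is non-diegetic: score with no on-screen or off-screen source; it exists for the audience alone.
Meta-diegetic: (1), (3) — that's 2.

2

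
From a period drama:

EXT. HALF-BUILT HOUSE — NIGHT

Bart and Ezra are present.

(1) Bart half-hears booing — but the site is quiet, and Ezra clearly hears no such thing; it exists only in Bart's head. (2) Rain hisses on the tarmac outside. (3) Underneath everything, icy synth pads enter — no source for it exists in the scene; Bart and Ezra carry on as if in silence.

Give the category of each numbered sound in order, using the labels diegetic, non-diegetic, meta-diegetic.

Sound (1): the sound is imagined by Bart; nothing in the story world is producing it and Ezra can't hear it, so meta-diegetic.
Sound (2): ambient/room sound belonging to the story's physical space, so diegetic.
(3) is non-diegetic: score with no on-screen or off-screen source; it exists for the audience alone.

meta-diegetic, diegetic, non-diegetic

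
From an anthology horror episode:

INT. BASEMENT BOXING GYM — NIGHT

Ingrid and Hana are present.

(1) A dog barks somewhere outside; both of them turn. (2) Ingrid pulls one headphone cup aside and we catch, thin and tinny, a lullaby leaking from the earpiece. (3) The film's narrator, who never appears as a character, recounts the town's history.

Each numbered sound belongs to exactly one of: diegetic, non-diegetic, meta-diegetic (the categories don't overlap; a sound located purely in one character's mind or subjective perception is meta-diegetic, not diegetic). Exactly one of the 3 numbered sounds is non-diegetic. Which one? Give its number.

3

Sound (1): the sound comes from a dog physically present in the location, so diegetic.
(2) is diegetic: the headphones are an on-screen source.
(3) commentary laid over the scene from outside the fiction → non-diegetic.
Only (3) is non-diegetic.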